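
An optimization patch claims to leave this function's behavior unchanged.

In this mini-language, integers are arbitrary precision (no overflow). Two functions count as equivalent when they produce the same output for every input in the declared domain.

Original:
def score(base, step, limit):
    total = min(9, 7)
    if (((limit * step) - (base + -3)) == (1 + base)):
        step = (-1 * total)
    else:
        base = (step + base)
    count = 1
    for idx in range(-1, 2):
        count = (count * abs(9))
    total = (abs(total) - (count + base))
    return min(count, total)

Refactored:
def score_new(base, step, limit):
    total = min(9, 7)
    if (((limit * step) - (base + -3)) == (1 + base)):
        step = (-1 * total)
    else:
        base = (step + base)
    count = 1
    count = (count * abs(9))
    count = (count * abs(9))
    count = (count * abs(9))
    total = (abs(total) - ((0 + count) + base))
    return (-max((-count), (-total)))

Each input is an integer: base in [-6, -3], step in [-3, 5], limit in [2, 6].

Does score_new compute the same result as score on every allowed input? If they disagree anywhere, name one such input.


Behavior is preserved: although min/max/abs usage differs, statement counts differ, loop structure differs, local variable names differ, constant usage differs, arithmetic usage differs, the outputs never diverge.
Spot check at base=-4, step=3, limit=2 — score: total = 7; (((limit * step) - (base + -3)) == (1 + base)) -> false; base = -1; count = 1; [idx=-1]; count = 9; [idx=0]; count = 81; [idx=1]; count = 729; total = -721; return -721. score_new: total = 7; (((limit * step) - (base + -3)) == (1 + base)) -> false; base = -1; count = 1; count = 9; count = 81; count = 729; total = -721; return -721. Both give -721.
Sweeping the whole domain (180 inputs) finds no disagreement.
verdict: equivalent


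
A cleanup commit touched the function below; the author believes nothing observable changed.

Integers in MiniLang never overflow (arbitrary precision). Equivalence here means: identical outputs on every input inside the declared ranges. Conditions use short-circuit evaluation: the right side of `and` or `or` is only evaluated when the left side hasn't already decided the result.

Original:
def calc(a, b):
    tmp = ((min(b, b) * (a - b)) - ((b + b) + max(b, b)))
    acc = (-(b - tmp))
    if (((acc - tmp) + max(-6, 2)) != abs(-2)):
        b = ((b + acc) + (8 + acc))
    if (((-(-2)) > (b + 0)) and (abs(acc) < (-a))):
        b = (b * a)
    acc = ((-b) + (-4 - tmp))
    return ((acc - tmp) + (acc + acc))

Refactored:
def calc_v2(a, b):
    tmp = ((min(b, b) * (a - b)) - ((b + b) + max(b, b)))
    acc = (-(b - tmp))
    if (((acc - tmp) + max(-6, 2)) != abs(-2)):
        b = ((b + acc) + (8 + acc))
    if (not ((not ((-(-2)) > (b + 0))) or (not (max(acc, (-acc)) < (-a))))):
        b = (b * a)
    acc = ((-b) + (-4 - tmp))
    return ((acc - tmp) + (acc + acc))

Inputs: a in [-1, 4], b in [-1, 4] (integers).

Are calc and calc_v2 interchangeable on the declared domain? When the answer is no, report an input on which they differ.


Behavior is preserved: although min/max/abs usage differs; and boolean connective usage differs, the outputs never diverge.
One worked example (a=3, b=3) — calc: tmp becomes -9; next acc becomes -12; next (((acc - tmp) + max(-6, 2)) != abs(-2)) evaluates to true; next b becomes -13; next (((-(-2)) > (b + 0)) and (abs(acc) < (-a))) evaluates to false; next acc becomes 18; next final value 63; calc_v2: tmp becomes -9; next acc becomes -12; next (((acc - tmp) + max(-6, 2)) != abs(-2)) evaluates to true; next b becomes -13; next (not ((not ((-(-2)) > (b + 0))) or (not (max(acc, (-acc)) < (-a))))) evaluates to false; next acc becomes 18; next final value 63; agreement on 63.
An exhaustive pass over the 36 declared inputs shows identical outputs.
verdict: equivalent


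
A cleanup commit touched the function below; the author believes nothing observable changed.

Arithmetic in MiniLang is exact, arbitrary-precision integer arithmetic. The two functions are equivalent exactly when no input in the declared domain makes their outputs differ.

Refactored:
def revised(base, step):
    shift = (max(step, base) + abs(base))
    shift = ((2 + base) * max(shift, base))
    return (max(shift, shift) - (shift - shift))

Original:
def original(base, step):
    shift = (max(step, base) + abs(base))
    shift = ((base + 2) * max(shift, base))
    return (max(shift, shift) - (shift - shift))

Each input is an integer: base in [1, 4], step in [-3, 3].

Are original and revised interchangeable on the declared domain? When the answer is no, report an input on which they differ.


Behavior is preserved: although same computation, different form, the outputs never diverge.
Spot check at base=4, step=-1 — original: shift := 8 | shift := 48 | result 48. revised: shift := 8 | shift := 48 | result 48. Both give 48.
Every one of the 28 inputs gives matching results.
verdict: equivalent


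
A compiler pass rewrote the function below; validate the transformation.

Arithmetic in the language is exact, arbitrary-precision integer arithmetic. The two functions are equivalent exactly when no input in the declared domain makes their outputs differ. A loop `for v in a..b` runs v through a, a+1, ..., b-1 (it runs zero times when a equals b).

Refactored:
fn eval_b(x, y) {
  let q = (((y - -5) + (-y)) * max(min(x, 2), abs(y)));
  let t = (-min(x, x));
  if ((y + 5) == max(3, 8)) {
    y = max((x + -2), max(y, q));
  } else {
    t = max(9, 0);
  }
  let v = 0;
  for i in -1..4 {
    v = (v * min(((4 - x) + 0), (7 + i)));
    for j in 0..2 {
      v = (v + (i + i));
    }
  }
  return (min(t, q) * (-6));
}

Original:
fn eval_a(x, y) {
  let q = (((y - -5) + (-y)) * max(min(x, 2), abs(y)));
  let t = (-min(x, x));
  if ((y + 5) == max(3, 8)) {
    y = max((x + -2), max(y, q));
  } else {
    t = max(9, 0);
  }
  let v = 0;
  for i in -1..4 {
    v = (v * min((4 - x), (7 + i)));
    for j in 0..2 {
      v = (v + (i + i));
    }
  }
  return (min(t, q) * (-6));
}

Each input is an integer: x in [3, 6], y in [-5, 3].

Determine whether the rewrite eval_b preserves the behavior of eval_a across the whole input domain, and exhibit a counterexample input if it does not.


Changes here: arithmetic usage differs, constant usage differs; the full 36-point sweep finds no disagreement.
verdict: equivalent


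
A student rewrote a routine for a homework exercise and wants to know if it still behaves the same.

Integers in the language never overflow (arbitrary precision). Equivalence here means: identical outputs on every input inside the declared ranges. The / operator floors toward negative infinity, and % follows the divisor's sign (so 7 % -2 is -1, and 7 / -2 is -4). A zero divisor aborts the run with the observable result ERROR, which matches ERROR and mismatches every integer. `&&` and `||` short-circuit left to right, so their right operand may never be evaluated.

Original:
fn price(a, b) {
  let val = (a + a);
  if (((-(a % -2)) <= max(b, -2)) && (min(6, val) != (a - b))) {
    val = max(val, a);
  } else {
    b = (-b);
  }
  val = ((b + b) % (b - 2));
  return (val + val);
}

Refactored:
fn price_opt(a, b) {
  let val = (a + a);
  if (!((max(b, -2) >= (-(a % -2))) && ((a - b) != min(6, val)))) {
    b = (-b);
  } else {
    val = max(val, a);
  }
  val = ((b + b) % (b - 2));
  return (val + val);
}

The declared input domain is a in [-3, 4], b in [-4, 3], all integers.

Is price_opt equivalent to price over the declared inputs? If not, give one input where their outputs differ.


Differences: boolean connective usage differs; also comparison usage differs — yet all 64 inputs agree.
verdict: equivalent


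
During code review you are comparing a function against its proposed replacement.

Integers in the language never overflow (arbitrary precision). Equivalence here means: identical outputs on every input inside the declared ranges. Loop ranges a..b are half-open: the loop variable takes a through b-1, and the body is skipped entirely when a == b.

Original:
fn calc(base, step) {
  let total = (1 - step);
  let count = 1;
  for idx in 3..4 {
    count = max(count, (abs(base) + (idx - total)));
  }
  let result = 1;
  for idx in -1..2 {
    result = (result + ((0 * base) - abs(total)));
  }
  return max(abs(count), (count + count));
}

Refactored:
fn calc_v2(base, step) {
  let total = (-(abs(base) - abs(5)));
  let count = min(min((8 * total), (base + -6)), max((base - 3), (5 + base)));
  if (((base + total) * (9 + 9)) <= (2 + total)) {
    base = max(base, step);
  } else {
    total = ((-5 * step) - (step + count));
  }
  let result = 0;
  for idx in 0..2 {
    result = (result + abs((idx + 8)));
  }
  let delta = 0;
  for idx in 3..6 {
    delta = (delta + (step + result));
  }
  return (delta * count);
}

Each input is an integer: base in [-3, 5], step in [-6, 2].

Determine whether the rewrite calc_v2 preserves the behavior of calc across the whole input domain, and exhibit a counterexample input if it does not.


Input base=-3, step=-6: 2 from calc versus -297 from calc_v2.
verdict: not equivalent; witness: base=-3, step=-6


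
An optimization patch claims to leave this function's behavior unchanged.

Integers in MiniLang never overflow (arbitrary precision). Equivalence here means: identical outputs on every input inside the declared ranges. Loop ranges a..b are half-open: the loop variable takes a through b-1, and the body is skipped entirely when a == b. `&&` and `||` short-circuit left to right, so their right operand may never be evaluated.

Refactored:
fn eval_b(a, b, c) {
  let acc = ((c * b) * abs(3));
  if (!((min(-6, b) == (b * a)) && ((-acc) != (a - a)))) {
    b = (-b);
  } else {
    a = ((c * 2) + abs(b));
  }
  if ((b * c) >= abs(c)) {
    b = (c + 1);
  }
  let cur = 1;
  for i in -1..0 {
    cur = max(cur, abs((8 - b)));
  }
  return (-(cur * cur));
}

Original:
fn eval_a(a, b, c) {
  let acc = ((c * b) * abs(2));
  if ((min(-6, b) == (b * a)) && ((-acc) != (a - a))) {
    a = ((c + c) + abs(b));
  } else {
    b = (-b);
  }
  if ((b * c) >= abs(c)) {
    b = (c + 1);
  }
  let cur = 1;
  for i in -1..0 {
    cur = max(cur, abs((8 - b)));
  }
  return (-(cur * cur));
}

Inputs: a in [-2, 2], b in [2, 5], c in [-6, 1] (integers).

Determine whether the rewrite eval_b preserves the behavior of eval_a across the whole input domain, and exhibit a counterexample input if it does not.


Equivalent. The one real change (`2` became `3`) has no effect anywhere in the declared ranges.
Sweeping the whole domain (160 inputs) finds no disagreement.
As a probe, take a=2, b=4, c=0: eval_a runs acc=0, then ((min(-6, b) == (b * a)) && ((-acc) != (a - a))) is false, then b=-4, then ((b * c) >= abs(c)) is true, then b=1, then cur=1, then (i=-1), then cur=7, then returns -49; eval_b runs acc=0, then (!((min(-6, b) == (b * a)) && ((-acc) != (a - a)))) is true, then b=-4, then ((b * c) >= abs(c)) is true, then b=1, then cur=1, then (i=-1), then cur=7, then returns -49; both end at -49.
verdict: equivalent


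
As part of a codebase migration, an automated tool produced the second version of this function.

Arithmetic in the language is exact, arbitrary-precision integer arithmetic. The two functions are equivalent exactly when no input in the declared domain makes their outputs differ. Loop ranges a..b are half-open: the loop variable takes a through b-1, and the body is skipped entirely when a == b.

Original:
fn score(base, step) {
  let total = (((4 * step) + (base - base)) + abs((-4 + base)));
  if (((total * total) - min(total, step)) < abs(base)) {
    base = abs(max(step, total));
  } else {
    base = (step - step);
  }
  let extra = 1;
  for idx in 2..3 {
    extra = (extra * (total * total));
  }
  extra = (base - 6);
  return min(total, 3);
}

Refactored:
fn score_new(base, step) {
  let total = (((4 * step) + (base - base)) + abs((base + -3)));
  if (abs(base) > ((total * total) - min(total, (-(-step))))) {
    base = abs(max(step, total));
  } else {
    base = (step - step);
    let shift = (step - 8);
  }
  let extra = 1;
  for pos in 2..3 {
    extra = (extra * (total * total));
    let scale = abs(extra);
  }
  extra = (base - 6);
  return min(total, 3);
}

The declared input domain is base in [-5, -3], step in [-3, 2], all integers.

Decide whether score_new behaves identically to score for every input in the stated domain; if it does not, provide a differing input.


These are not equivalent — on base=-5, step=-3 the outputs split (-3 vs -4).
score: total becomes -3; next (((total * total) - min(total, step)) < abs(base)) evaluates to false; next base becomes 0; next extra becomes 1; next at idx=2:; next extra becomes 9; next extra becomes -6; next final value -3
score_new: total becomes -4; next (abs(base) > ((total * total) - min(total, (-(-step))))) evaluates to false; next base becomes 0; next shift becomes -11; next extra becomes 1; next at pos=2:; next extra becomes 16; next scale becomes 16; next extra becomes -6; next final value -4
verdict: not equivalent; witness: base=-5, step=-3


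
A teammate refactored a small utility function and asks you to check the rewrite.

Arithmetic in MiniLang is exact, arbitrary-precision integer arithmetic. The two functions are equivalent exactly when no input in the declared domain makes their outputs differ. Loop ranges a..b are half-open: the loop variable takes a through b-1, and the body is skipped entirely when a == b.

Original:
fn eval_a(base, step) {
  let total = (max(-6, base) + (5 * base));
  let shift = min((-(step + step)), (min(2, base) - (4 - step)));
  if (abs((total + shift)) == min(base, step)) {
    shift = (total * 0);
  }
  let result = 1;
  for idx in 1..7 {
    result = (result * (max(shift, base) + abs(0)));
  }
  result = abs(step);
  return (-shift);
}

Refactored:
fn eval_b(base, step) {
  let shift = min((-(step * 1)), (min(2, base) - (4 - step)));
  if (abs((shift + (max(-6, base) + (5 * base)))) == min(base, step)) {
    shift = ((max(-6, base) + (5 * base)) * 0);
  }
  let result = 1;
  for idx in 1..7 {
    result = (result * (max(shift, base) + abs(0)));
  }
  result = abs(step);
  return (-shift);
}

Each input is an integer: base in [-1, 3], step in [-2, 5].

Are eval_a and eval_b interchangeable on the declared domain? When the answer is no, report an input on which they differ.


The rewrite breaks on base=-1, step=2, where the results are 4 and 3.
eval_a: total=-6, then shift=-4, then (abs((total + shift)) == min(base, step)) is false, then result=1, then (idx=1), then result=-1, then (idx=2), then result=1, then (idx=3), then result=-1, then (idx=4), then result=1, then (idx=5), then result=-1, then (idx=6), then result=1, then result=2, then returns 4
eval_b: shift=-3, then (abs((shift + (max(-6, base) + (5 * base)))) == min(base, step)) is false, then result=1, then (idx=1), then result=-1, then (idx=2), then result=1, then (idx=3), then result=-1, then (idx=4), then result=1, then (idx=5), then result=-1, then (idx=6), then result=1, then result=2, then returns 3
verdict: not equivalent; witness: base=-1, step=2


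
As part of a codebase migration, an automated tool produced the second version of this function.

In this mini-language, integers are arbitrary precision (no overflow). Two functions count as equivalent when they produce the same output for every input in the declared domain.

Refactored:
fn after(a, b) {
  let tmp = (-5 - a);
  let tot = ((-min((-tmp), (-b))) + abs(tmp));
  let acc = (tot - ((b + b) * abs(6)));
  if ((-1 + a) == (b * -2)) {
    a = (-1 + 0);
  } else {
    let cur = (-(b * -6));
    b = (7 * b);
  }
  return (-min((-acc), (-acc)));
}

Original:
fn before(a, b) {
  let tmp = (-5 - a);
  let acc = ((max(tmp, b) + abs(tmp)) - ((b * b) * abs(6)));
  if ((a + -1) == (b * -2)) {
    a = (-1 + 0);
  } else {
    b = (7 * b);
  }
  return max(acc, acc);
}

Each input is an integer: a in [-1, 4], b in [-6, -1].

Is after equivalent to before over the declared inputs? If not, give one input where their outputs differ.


Evaluate both at a=-1, b=-6.
before: tmp becomes -4; next acc becomes -216; next ((a + -1) == (b * -2)) evaluates to false; next b becomes -42; next final value -216
after: tmp becomes -4; next tot becomes 0; next acc becomes 72; next ((-1 + a) == (b * -2)) evaluates to false; next cur becomes -36; next b becomes -42; next final value 72
-216 and 72 differ, so these are not the same function on this domain.
verdict: not equivalent; witness: a=-1, b=-6


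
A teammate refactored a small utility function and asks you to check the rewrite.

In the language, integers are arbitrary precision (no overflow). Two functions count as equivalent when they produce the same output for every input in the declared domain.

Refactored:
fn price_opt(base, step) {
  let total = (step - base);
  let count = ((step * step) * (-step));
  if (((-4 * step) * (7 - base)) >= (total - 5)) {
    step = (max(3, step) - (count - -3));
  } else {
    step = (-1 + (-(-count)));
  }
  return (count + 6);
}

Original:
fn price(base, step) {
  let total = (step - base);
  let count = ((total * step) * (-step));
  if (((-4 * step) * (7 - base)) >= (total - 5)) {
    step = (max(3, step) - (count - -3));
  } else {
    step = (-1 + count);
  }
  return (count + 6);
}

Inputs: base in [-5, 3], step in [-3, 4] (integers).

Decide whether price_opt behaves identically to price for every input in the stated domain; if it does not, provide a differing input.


There is a counterexample at base=-5, step=-3: -12 on one side, 33 on the other.
price: total becomes 2; next count becomes -18; next (((-4 * step) * (7 - base)) >= (total - 5)) evaluates to true; next step becomes 18; next final value -12
price_opt: total becomes 2; next count becomes 27; next (((-4 * step) * (7 - base)) >= (total - 5)) evaluates to true; next step becomes -27; next final value 33
verdict: not equivalent; witness: base=-5, step=-3


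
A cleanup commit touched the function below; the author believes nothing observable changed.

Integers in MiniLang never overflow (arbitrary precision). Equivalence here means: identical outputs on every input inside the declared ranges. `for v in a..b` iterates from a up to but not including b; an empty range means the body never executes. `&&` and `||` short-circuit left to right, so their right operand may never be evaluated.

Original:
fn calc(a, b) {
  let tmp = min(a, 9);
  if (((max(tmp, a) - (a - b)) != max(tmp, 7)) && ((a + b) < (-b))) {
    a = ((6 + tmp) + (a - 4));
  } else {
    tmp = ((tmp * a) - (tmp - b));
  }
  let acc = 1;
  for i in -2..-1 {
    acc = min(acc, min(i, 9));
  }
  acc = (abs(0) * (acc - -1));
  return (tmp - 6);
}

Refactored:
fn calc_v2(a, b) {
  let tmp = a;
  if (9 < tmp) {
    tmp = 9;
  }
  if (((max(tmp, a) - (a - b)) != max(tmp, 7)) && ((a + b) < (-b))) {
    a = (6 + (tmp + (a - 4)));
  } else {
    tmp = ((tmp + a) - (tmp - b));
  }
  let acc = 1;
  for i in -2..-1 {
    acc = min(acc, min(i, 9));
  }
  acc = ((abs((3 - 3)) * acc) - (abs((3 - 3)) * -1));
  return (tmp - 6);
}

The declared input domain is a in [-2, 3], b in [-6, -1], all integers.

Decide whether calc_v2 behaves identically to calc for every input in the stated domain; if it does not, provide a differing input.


These are not equivalent — on a=3, b=-1 the outputs split (-1 vs -4).
calc: tmp becomes 3; next (((max(tmp, a) - (a - b)) != max(tmp, 7)) && ((a + b) < (-b))) evaluates to false; next tmp becomes 5; next acc becomes 1; next at i=-2:; next acc becomes -2; next acc becomes 0; next final value -1
calc_v2: tmp becomes 3; next (9 < tmp) evaluates to false; next (((max(tmp, a) - (a - b)) != max(tmp, 7)) && ((a + b) < (-b))) evaluates to false; next tmp becomes 2; next acc becomes 1; next at i=-2:; next acc becomes -2; next acc becomes 0; next final value -4
verdict: not equivalent; witness: a=3, b=-1


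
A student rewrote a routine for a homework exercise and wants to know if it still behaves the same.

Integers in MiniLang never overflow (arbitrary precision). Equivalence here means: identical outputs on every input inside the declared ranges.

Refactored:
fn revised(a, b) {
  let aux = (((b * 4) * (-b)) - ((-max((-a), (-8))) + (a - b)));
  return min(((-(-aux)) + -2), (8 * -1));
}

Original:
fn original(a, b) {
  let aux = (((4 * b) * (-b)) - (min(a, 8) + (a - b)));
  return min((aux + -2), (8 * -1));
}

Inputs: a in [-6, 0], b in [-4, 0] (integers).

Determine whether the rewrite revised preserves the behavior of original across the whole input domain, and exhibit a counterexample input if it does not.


Equivalent — the differences include min/max/abs usage differs, yet no declared input distinguishes the two.
As a probe, take a=-2, b=-3: original runs aux becomes -35; next final value -37; revised runs aux becomes -35; next final value -37; both end at -37.
Across all 35 domain points the two functions coincide.
verdict: equivalent


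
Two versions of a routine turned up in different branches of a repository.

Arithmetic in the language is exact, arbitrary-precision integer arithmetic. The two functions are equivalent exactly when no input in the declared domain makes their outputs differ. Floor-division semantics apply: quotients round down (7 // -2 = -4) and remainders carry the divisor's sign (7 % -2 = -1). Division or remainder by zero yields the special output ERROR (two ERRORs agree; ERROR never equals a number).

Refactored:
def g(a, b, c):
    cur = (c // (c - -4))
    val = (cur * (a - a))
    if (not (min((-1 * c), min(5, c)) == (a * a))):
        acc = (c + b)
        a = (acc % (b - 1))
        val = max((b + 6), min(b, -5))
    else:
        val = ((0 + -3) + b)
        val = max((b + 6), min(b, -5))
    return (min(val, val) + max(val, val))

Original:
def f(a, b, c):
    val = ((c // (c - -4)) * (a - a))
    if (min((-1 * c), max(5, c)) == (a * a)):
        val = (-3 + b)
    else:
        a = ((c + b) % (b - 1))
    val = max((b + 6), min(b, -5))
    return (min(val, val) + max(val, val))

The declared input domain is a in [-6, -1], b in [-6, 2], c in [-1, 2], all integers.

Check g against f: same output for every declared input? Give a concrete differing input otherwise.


Run the pair on a=-1, b=1, c=-1.
f: val = 0; (min((-1 * c), max(5, c)) == (a * a)) -> true; val = -2; val = 7; return 14
g: cur = -1; val = 0; (not (min((-1 * c), min(5, c)) == (a * a))) -> true; acc = 0; division by zero -> ERROR
14 != ERROR, so the rewrite changes behavior.
verdict: not equivalent; witness: a=-1, b=1, c=-1


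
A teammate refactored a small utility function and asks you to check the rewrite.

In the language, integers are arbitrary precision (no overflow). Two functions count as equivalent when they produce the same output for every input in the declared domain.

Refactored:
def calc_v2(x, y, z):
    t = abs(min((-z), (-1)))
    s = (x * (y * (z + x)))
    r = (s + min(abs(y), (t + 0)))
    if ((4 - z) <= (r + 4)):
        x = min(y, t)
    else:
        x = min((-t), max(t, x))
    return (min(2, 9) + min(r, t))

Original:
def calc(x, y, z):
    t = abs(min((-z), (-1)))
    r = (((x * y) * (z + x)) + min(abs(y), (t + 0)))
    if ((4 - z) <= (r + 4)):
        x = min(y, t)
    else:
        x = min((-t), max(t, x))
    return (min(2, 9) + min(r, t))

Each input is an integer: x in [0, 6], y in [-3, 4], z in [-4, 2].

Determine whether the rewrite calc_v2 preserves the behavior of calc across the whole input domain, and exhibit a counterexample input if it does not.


Comparing the listings, the differences include: local variable names differ; statement counts differ.
Spot check at x=0, y=4, z=1 — calc: t := 1 | r := 1 | ((4 - z) <= (r + 4)): true | x := 1 | result 3. calc_v2: t := 1 | s := 0 | r := 1 | ((4 - z) <= (r + 4)): true | x := 1 | result 3. Both give 3.
Across all 392 domain points the two functions coincide.
verdict: equivalent


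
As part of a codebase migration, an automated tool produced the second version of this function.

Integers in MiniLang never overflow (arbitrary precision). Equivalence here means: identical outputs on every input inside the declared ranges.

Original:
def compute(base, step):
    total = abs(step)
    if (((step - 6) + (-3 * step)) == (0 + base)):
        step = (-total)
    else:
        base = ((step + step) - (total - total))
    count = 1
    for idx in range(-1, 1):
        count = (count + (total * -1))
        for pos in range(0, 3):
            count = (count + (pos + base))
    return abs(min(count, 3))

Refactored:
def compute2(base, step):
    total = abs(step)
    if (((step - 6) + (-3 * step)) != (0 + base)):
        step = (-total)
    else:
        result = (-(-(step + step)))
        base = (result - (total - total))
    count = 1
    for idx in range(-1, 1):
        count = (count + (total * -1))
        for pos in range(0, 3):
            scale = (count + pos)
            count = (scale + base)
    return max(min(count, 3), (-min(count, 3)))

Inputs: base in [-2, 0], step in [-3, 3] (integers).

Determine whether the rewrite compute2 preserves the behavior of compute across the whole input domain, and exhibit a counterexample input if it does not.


Run the pair on base=-2, step=-3.
compute: total = 3; (((step - 6) + (-3 * step)) == (0 + base)) -> false; base = -6; count = 1; [idx=-1]; count = -2; [pos=0]; count = -8; [pos=1]; count = -13; [pos=2]; count = -17; [idx=0]; count = -20; [pos=0]; count = -26; [pos=1]; count = -31; [pos=2]; count = -35; return 35
compute2: total = 3; (((step - 6) + (-3 * step)) != (0 + base)) -> true; step = -3; count = 1; [idx=-1]; count = -2; [pos=0]; scale = -2; count = -4; [pos=1]; scale = -3; count = -5; [pos=2]; scale = -3; count = -5; [idx=0]; count = -8; [pos=0]; scale = -8; count = -10; [pos=1]; scale = -9; count = -11; [pos=2]; scale = -9; count = -11; return 11
35 against 11: the behavior changed.
verdict: not equivalent; witness: base=-2, step=-3


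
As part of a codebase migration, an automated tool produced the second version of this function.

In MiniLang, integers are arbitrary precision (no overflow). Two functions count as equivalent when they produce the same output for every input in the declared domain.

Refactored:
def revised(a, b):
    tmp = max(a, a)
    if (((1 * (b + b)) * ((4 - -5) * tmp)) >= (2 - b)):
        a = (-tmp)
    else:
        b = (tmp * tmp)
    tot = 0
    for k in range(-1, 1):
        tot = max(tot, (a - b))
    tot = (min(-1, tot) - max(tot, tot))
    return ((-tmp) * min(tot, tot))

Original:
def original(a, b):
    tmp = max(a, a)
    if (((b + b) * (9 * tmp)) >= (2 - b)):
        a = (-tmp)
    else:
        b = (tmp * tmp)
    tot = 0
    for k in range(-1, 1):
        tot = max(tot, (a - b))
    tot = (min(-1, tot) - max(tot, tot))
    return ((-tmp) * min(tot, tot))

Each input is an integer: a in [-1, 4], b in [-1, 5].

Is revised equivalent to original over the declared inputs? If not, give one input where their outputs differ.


Side by side, the visible changes include: constant usage differs; also arithmetic usage differs.
One worked example (a=1, b=0) — original: tmp = 1; (((b + b) * (9 * tmp)) >= (2 - b)) -> false; b = 1; tot = 0; [k=-1]; tot = 0; [k=0]; tot = 0; tot = -1; return 1; revised: tmp = 1; (((1 * (b + b)) * ((4 - -5) * tmp)) >= (2 - b)) -> false; b = 1; tot = 0; [k=-1]; tot = 0; [k=0]; tot = 0; tot = -1; return 1; agreement on 1.
Across all 42 domain points the two functions coincide.
verdict: equivalent


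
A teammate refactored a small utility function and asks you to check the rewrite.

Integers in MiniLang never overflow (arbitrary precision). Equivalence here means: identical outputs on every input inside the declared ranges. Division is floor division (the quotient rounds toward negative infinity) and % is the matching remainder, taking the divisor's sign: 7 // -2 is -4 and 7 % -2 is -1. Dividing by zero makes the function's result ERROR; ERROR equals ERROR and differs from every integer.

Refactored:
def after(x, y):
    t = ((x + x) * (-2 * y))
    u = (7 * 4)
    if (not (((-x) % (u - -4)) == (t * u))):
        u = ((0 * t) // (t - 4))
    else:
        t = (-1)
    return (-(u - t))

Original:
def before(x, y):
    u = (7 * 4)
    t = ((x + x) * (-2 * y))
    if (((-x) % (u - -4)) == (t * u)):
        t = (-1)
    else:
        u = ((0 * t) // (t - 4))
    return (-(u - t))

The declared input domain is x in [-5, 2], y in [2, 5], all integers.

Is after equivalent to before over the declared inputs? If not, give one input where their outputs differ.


The two are interchangeable: boolean connective usage differs, and every declared input agrees.
One worked example (x=1, y=2) — before: u becomes 28; next t becomes -8; next (((-x) % (u - -4)) == (t * u)) evaluates to false; next u becomes 0; next final value -8; after: t becomes -8; next u becomes 28; next (not (((-x) % (u - -4)) == (t * u))) evaluates to true; next u becomes 0; next final value -8; agreement on -8.
Checked all 32 inputs in the declared domain: the outputs agree on every one.
verdict: equivalent


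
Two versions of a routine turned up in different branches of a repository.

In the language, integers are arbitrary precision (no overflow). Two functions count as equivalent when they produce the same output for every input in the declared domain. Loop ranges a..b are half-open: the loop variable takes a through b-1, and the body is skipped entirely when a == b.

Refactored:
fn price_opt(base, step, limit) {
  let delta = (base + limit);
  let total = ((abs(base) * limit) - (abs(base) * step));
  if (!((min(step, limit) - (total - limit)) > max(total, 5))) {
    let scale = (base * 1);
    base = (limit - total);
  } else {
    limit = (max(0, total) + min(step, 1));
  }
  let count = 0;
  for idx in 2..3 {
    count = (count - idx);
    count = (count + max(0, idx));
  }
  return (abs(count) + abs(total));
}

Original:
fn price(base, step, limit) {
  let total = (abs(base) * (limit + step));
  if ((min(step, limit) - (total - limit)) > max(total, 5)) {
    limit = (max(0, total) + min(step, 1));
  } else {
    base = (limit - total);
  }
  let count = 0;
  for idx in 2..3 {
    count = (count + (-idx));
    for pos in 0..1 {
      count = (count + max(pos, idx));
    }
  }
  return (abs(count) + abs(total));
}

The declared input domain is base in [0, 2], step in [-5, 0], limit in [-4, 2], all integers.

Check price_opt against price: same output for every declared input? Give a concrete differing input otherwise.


Input base=1, step=-5, limit=-4: 9 from price versus 1 from price_opt.
verdict: not equivalent; witness: base=1, step=-5, limit=-4


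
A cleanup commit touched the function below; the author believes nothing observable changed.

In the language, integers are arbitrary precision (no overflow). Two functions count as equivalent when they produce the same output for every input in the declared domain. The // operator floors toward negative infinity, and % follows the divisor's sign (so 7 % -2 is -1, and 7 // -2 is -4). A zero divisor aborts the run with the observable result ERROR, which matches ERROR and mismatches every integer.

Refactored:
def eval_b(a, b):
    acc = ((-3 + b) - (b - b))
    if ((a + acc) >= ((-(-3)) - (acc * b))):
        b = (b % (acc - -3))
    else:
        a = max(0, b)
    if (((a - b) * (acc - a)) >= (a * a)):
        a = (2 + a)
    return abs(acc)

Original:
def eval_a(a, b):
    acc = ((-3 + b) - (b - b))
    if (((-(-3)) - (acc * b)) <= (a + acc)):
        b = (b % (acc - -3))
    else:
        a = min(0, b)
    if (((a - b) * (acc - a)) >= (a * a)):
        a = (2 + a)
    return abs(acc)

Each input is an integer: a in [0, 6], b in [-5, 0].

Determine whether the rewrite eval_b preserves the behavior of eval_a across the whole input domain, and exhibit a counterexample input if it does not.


Equivalent. The one real change (`min(0, b)` became `max(0, b)`) has no effect anywhere in the declared ranges.
Every one of the 42 inputs gives matching results.
Tracing a=1, b=0: eval_a: acc := -3 | (((-(-3)) - (acc * b)) <= (a + acc)): false | a := 0 | (((a - b) * (acc - a)) >= (a * a)): true | a := 2 | result 3 | eval_b: acc := -3 | ((a + acc) >= ((-(-3)) - (acc * b))): false | a := 0 | (((a - b) * (acc - a)) >= (a * a)): true | a := 2 | result 3 — matching result 3.
verdict: equivalent


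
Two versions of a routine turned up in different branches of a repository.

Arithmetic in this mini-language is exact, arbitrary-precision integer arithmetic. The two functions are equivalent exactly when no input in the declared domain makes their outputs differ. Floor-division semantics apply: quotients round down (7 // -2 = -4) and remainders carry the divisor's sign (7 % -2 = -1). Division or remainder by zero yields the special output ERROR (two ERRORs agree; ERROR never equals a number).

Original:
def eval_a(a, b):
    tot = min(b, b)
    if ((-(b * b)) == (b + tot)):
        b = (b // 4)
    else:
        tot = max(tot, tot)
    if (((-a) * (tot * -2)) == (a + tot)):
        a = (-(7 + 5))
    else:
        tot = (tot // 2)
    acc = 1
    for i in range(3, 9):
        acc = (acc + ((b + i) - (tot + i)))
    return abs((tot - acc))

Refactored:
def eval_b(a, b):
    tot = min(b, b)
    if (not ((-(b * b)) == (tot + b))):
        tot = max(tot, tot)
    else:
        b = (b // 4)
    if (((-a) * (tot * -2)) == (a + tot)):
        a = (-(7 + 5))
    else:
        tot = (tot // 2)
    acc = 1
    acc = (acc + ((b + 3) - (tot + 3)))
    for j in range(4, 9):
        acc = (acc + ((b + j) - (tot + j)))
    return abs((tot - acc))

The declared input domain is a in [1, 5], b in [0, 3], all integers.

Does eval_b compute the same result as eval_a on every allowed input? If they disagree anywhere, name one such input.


Although local variable names differ; statement counts differ; loop structure differs; boolean connective usage differs; arithmetic usage differs; constant usage differs, 20/20 inputs agree.
verdict: equivalent


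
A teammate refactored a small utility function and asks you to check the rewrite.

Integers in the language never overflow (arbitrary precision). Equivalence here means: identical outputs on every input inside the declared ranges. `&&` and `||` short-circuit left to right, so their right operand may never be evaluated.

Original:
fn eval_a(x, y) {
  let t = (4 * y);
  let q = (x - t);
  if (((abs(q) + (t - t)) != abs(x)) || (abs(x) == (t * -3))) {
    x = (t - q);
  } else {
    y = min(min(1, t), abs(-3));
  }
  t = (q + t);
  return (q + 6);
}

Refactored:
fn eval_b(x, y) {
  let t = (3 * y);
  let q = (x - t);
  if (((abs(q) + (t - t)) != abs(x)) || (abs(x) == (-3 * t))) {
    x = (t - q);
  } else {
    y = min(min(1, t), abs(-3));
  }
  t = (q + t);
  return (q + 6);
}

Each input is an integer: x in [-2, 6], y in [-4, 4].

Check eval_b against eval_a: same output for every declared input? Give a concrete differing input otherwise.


The rewrite breaks on x=-2, y=-4, where the results are 20 and 16.
eval_a: t becomes -16; next q becomes 14; next (((abs(q) + (t - t)) != abs(x)) || (abs(x) == (t * -3))) evaluates to true; next x becomes -30; next t becomes -2; next final value 20
eval_b: t becomes -12; next q becomes 10; next (((abs(q) + (t - t)) != abs(x)) || (abs(x) == (-3 * t))) evaluates to true; next x becomes -22; next t becomes -2; next final value 16
verdict: not equivalent; witness: x=-2, y=-4


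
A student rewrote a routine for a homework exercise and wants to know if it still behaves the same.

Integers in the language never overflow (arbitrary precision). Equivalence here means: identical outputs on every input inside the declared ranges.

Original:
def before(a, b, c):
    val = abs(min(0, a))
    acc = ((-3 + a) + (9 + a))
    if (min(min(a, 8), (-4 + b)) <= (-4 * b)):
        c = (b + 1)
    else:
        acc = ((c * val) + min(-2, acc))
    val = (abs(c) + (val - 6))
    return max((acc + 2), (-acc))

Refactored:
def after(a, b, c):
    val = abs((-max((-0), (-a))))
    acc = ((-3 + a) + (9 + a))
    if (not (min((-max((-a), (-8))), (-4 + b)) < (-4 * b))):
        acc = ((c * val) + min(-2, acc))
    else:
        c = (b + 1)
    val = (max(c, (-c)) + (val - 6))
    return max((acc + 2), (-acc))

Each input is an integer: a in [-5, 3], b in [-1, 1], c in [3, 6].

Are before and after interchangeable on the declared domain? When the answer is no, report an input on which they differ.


At a=-4, b=1, c=3: before gives 2, after gives 12.
verdict: not equivalent; witness: a=-4, b=1, c=3


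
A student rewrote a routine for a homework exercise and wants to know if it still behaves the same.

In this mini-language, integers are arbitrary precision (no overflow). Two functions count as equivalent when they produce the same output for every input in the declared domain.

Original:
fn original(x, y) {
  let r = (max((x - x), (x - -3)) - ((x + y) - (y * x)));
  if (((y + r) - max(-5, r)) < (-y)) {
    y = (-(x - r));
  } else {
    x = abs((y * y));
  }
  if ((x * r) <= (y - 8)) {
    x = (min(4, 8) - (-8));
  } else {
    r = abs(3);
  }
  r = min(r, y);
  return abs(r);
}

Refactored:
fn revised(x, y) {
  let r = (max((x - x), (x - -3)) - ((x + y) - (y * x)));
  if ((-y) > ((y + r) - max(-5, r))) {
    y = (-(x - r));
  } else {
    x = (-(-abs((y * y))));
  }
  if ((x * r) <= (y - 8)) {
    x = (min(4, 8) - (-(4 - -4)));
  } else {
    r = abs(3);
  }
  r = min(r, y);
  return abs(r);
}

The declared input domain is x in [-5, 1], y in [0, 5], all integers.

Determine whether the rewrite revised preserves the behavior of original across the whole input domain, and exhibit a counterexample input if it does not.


The two versions differ — the changes include arithmetic usage differs; and comparison usage differs; and constant usage differs.
As a probe, take x=-1, y=1: original runs r becomes 1; next (((y + r) - max(-5, r)) < (-y)) evaluates to false; next x becomes 1; next ((x * r) <= (y - 8)) evaluates to false; next r becomes 3; next r becomes 1; next final value 1; revised runs r becomes 1; next ((-y) > ((y + r) - max(-5, r))) evaluates to false; next x becomes 1; next ((x * r) <= (y - 8)) evaluates to false; next r becomes 3; next r becomes 1; next final value 1; both end at 1.
Checked all 42 inputs in the declared domain: the outputs agree on every one.
verdict: equivalent


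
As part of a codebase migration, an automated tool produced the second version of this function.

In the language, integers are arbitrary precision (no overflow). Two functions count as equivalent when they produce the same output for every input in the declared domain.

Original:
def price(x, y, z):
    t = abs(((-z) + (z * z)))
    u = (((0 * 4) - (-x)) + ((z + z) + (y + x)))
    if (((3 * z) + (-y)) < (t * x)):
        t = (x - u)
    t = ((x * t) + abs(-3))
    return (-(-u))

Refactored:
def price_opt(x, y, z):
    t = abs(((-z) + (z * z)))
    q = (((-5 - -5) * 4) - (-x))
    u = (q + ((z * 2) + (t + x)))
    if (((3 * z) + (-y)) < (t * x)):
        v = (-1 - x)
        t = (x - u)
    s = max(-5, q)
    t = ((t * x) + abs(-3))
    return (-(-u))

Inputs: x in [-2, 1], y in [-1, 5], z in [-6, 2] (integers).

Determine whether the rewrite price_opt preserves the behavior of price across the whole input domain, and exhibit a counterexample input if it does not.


At x=-2, y=-1, z=-6: price gives -17, price_opt gives 26.
verdict: not equivalent; witness: x=-2, y=-1, z=-6


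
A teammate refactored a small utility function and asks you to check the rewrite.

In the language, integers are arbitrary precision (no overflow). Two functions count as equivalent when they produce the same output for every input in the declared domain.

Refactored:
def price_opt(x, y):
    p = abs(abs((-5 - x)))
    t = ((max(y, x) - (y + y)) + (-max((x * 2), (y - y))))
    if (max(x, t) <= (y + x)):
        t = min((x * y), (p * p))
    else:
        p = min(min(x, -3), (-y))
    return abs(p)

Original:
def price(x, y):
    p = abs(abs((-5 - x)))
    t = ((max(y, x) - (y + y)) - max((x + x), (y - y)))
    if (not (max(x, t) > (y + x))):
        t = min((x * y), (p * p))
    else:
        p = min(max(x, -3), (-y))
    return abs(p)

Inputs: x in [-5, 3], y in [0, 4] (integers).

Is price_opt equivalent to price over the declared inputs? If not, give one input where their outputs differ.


These are not equivalent — on x=-5, y=0 the outputs split (3 vs 5).
price: p := 0 | t := 0 | (not (max(x, t) > (y + x))): false | p := -3 | result 3
price_opt: p := 0 | t := 0 | (max(x, t) <= (y + x)): false | p := -5 | result 5
verdict: not equivalent; witness: x=-5, y=0
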